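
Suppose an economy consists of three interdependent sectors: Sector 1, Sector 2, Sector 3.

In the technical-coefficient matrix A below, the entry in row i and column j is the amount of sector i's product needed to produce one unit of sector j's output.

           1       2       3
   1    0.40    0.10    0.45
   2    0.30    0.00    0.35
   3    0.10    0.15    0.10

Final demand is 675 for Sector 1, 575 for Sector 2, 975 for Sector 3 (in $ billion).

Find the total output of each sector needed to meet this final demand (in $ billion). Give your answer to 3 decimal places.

I − A =
  [   0.60    -0.10    -0.45]
  [  -0.30     1.00    -0.35]
  [  -0.10    -0.15     0.90]
Cofactors of I−A, C_ij = (−1)^(i+j)·(minor ij) (rows/columns in the sector order above):
  C_11 = (1.00)(0.90) − (-0.35)(-0.15) = 0.8475
  C_12 = −[(-0.30)(0.90) − (-0.35)(-0.10)] = 0.3050
  C_13 = (-0.30)(-0.15) − (1.00)(-0.10) = 0.1450
  C_21 = −[(-0.10)(0.90) − (-0.45)(-0.15)] = 0.1575
  C_22 = (0.60)(0.90) − (-0.45)(-0.10) = 0.4950
  C_23 = −[(0.60)(-0.15) − (-0.10)(-0.10)] = 0.1000
  C_31 = (-0.10)(-0.35) − (-0.45)(1.00) = 0.4850
  C_32 = −[(0.60)(-0.35) − (-0.45)(-0.30)] = 0.3450
  C_33 = (0.60)(1.00) − (-0.10)(-0.30) = 0.5700
det(I−A) = Σ_j (I−A)_1j·C_1j = (0.60)(0.8475) + (-0.10)(0.3050) + (-0.45)(0.1450) = 0.41275
adj(I−A) = Cᵀ =
  [ 0.8475   0.1575   0.4850]
  [ 0.3050   0.4950   0.3450]
  [ 0.1450   0.1000   0.5700]
(I − A)⁻¹ = adj(I−A) / det(I−A) ≈
  [   2.0533     0.3816     1.1750]
  [   0.7389     1.1993     0.8359]
  [   0.3513     0.2423     1.3810]
x = (I − A)⁻¹ d = adj(I−A)·d / det(I−A), with det(I−A) = 0.41275:
  x_1 = (0.8475·675 + 0.1575·575 + 0.4850·975) / 0.41275 = 1135.50 / 0.41275 ≈ 2751.060
  x_2 = (0.3050·675 + 0.4950·575 + 0.3450·975) / 0.41275 = 826.875 / 0.41275 ≈ 2003.331
  x_3 = (0.1450·675 + 0.1000·575 + 0.5700·975) / 0.41275 = 711.125 / 0.41275 ≈ 1722.895

x_1 = 2751.060, x_2 = 2003.331, x_3 = 1722.895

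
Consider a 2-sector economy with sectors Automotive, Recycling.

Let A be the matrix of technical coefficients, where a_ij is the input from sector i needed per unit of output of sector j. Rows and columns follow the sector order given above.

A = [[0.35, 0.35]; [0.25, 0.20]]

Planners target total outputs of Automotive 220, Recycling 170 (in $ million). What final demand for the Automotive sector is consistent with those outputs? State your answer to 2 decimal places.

d_A = 83.50

I − A =
  [   0.65    -0.35]
  [  -0.25     0.80]
d = (I − A) x:
  d_A = (+0.65)·220 + (-0.35)·170 = 83.50
  d_R = (-0.25)·220 + (+0.80)·170 = 81.00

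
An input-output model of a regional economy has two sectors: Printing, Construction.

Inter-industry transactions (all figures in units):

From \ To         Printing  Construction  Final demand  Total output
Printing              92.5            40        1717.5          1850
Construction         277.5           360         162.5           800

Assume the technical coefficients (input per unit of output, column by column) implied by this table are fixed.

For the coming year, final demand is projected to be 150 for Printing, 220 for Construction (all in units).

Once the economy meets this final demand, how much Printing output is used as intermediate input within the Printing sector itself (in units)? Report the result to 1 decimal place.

z_11 = 9.1

Technical coefficients a_ij = z_ij / X_j:
  a_11 = 92.5/1850 = 0.05, a_21 = 277.5/1850 = 0.15
  a_12 = 40/800 = 0.05, a_22 = 360/800 = 0.45
I − A =
  [   0.95    -0.05]
  [  -0.15     0.55]
det(I−A) = (0.95)(0.55) − (-0.05)(-0.15) = 0.5150
adj(I−A) = [[0.55, 0.05], [0.15, 0.95]]
(I − A)⁻¹ = adj(I−A) / det(I−A) ≈
  [   1.0680     0.0971]
  [   0.2913     1.8447]
First solve x = (I − A)⁻¹ d = adj(I−A)·d / det(I−A); in particular x_1 = (0.55·150 + 0.05·220) / 0.5150 = 93.50 / 0.5150 ≈ 181.553.
Intermediate flow from 1 to 1: z_11 = a_11 · x_1 = 0.05 × 93.50 / 0.5150 = 4.675 / 0.5150 ≈ 9.1.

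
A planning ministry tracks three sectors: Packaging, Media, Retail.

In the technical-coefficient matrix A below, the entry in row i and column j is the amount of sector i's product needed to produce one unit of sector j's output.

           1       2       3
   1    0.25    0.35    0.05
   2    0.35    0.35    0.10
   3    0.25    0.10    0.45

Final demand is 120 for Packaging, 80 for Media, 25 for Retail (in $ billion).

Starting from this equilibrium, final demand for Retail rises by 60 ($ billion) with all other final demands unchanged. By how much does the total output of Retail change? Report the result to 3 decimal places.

Δx_3 = 125.412

I − A =
  [   0.75    -0.35    -0.05]
  [  -0.35     0.65    -0.10]
  [  -0.25    -0.10     0.55]
Cofactors of I−A, C_ij = (−1)^(i+j)·(minor ij) (rows/columns in the sector order above):
  C_11 = (0.65)(0.55) − (-0.10)(-0.10) = 0.3475
  C_12 = −[(-0.35)(0.55) − (-0.10)(-0.25)] = 0.2175
  C_13 = (-0.35)(-0.10) − (0.65)(-0.25) = 0.1975
  C_21 = −[(-0.35)(0.55) − (-0.05)(-0.10)] = 0.1975
  C_22 = (0.75)(0.55) − (-0.05)(-0.25) = 0.4000
  C_23 = −[(0.75)(-0.10) − (-0.35)(-0.25)] = 0.1625
  C_31 = (-0.35)(-0.10) − (-0.05)(0.65) = 0.0675
  C_32 = −[(0.75)(-0.10) − (-0.05)(-0.35)] = 0.0925
  C_33 = (0.75)(0.65) − (-0.35)(-0.35) = 0.3650
det(I−A) = Σ_j (I−A)_1j·C_1j = (0.75)(0.3475) + (-0.35)(0.2175) + (-0.05)(0.1975) = 0.174625
adj(I−A) = Cᵀ =
  [ 0.3475   0.1975   0.0675]
  [ 0.2175   0.4000   0.0925]
  [ 0.1975   0.1625   0.3650]
(I − A)⁻¹ = adj(I−A) / det(I−A) ≈
  [   1.9900     1.1310     0.3865]
  [   1.2455     2.2906     0.5297]
  [   1.1310     0.9306     2.0902]
Δx = (I − A)⁻¹ Δd with Δd having +60 in the Retail component and 0 elsewhere.
So Δx_3 = L_33 · (+60), where L_33 = adj(I−A)_33 / det(I−A) = 0.3650 / 0.174625.
Δx_3 = 0.3650 × (+60) / 0.174625 = 21.90 / 0.174625 ≈ 125.412.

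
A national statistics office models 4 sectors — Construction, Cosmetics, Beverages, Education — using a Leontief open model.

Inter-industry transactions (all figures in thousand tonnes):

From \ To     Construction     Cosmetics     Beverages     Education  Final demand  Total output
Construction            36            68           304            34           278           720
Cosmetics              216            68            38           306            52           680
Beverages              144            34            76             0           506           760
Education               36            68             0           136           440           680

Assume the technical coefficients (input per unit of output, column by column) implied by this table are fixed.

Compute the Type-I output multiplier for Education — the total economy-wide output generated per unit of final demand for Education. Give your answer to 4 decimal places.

Technical coefficients a_ij = z_ij / X_j:
  a_11 = 36/720 = 0.05, a_21 = 216/720 = 0.30, a_31 = 144/720 = 0.20, a_41 = 36/720 = 0.05
  a_12 = 68/680 = 0.10, a_22 = 68/680 = 0.10, a_32 = 34/680 = 0.05, a_42 = 68/680 = 0.10
  a_13 = 304/760 = 0.40, a_23 = 38/760 = 0.05, a_33 = 76/760 = 0.10, a_43 = 0/760 = 0.00
  a_14 = 34/680 = 0.05, a_24 = 306/680 = 0.45, a_34 = 0/680 = 0.00, a_44 = 136/680 = 0.20
I − A =
  [   0.95    -0.10    -0.40    -0.05]
  [  -0.30     0.90    -0.05    -0.45]
  [  -0.20    -0.05     0.90     0.00]
  [  -0.05    -0.10     0.00     0.80]
Compute the cofactors C_ij = (−1)^(i+j)·(3×3 minor ij) of I−A; the adjugate is their transpose:
adj(I−A) = Cᵀ =
  [ 0.605500   0.092500   0.274250   0.089875]
  [ 0.244250   0.617750   0.142875   0.362750]
  [ 0.148125   0.054875   0.611250   0.040125]
  [ 0.068375   0.083000   0.035000   0.661125]
det(I−A) = Σ_j (I−A)_1j·C_1j = (0.95)(0.605500) + (-0.10)(0.244250) + (-0.40)(0.148125) + (-0.05)(0.068375) = 0.48813125
(I − A)⁻¹ = adj(I−A) / det(I−A) ≈
  [   1.24045     0.18950     0.56184     0.18412]
  [   0.50038     1.26554     0.29270     0.74314]
  [   0.30345     0.11242     1.25222     0.08220]
  [   0.14008     0.17004     0.07170     1.35440]
The output multiplier for sector j is the column-j sum of the Leontief inverse (I − A)⁻¹ = adj(I−A) / det(I−A).
Column 4 of adj(I−A): (0.089875, 0.362750, 0.040125, 0.661125); det(I−A) = 0.48813125.
m_4 = (0.089875 + 0.362750 + 0.040125 + 0.661125) / 0.48813125 = 1.153875 / 0.48813125 ≈ 2.3639.

m_4 = 2.3639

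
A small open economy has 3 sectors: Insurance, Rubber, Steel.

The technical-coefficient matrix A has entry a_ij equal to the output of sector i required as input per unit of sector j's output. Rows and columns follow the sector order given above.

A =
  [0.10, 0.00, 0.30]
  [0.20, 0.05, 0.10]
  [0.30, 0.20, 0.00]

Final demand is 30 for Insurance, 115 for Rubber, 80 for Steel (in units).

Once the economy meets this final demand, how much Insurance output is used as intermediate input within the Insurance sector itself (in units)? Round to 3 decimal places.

I − A =
  [   0.90     0.00    -0.30]
  [  -0.20     0.95    -0.10]
  [  -0.30    -0.20     1.00]
Cofactors of I−A, C_ij = (−1)^(i+j)·(minor ij) (rows/columns in the sector order above):
  C_11 = (0.95)(1.00) − (-0.10)(-0.20) = 0.9300
  C_12 = −[(-0.20)(1.00) − (-0.10)(-0.30)] = 0.2300
  C_13 = (-0.20)(-0.20) − (0.95)(-0.30) = 0.3250
  C_21 = −[(0.00)(1.00) − (-0.30)(-0.20)] = 0.0600
  C_22 = (0.90)(1.00) − (-0.30)(-0.30) = 0.8100
  C_23 = −[(0.90)(-0.20) − (0.00)(-0.30)] = 0.1800
  C_31 = (0.00)(-0.10) − (-0.30)(0.95) = 0.2850
  C_32 = −[(0.90)(-0.10) − (-0.30)(-0.20)] = 0.1500
  C_33 = (0.90)(0.95) − (0.00)(-0.20) = 0.8550
det(I−A) = Σ_j (I−A)_1j·C_1j = (0.90)(0.9300) + (0.00)(0.2300) + (-0.30)(0.3250) = 0.7395
adj(I−A) = Cᵀ =
  [ 0.9300   0.0600   0.2850]
  [ 0.2300   0.8100   0.1500]
  [ 0.3250   0.1800   0.8550]
(I − A)⁻¹ = adj(I−A) / det(I−A) ≈
  [   1.2576     0.0811     0.3854]
  [   0.3110     1.0953     0.2028]
  [   0.4395     0.2434     1.1562]
First solve x = (I − A)⁻¹ d = adj(I−A)·d / det(I−A); in particular x_I = (0.9300·30 + 0.0600·115 + 0.2850·80) / 0.7395 = 57.60 / 0.7395 ≈ 77.89047.
Intermediate flow from I to I: z_II = a_II · x_I = 0.10 × 57.60 / 0.7395 = 5.76 / 0.7395 ≈ 7.789.

z_II = 7.789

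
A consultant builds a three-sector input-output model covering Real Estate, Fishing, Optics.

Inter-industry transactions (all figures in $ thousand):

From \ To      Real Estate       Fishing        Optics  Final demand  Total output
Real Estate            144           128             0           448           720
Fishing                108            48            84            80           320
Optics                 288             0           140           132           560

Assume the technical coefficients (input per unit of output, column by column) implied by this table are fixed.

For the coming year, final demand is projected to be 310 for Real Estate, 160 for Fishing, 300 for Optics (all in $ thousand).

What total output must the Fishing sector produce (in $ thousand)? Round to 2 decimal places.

x_F = 420.58

Technical coefficients a_ij = z_ij / X_j:
  a_RR = 144/720 = 0.20, a_FR = 108/720 = 0.15, a_OR = 288/720 = 0.40
  a_RF = 128/320 = 0.40, a_FF = 48/320 = 0.15, a_OF = 0/320 = 0.00
  a_RO = 0/560 = 0.00, a_FO = 84/560 = 0.15, a_OO = 140/560 = 0.25
I − A =
  [   0.80    -0.40     0.00]
  [  -0.15     0.85    -0.15]
  [  -0.40     0.00     0.75]
Cofactors of I−A, C_ij = (−1)^(i+j)·(minor ij) (rows/columns in the sector order above):
  C_11 = (0.85)(0.75) − (-0.15)(0.00) = 0.6375
  C_12 = −[(-0.15)(0.75) − (-0.15)(-0.40)] = 0.1725
  C_13 = (-0.15)(0.00) − (0.85)(-0.40) = 0.3400
  C_21 = −[(-0.40)(0.75) − (0.00)(0.00)] = 0.3000
  C_22 = (0.80)(0.75) − (0.00)(-0.40) = 0.6000
  C_23 = −[(0.80)(0.00) − (-0.40)(-0.40)] = 0.1600
  C_31 = (-0.40)(-0.15) − (0.00)(0.85) = 0.0600
  C_32 = −[(0.80)(-0.15) − (0.00)(-0.15)] = 0.1200
  C_33 = (0.80)(0.85) − (-0.40)(-0.15) = 0.6200
det(I−A) = Σ_j (I−A)_1j·C_1j = (0.80)(0.6375) + (-0.40)(0.1725) + (0.00)(0.3400) = 0.4410
adj(I−A) = Cᵀ =
  [ 0.6375   0.3000   0.0600]
  [ 0.1725   0.6000   0.1200]
  [ 0.3400   0.1600   0.6200]
(I − A)⁻¹ = adj(I−A) / det(I−A) ≈
  [   1.4456     0.6803     0.1361]
  [   0.3912     1.3605     0.2721]
  [   0.7710     0.3628     1.4059]
x = (I − A)⁻¹ d = adj(I−A)·d / det(I−A), with det(I−A) = 0.4410:
  x_R = (0.6375·310 + 0.3000·160 + 0.0600·300) / 0.4410 = 263.625 / 0.4410 ≈ 597.79
  x_F = (0.1725·310 + 0.6000·160 + 0.1200·300) / 0.4410 = 185.475 / 0.4410 ≈ 420.58
  x_O = (0.3400·310 + 0.1600·160 + 0.6200·300) / 0.4410 = 317.00 / 0.4410 ≈ 718.82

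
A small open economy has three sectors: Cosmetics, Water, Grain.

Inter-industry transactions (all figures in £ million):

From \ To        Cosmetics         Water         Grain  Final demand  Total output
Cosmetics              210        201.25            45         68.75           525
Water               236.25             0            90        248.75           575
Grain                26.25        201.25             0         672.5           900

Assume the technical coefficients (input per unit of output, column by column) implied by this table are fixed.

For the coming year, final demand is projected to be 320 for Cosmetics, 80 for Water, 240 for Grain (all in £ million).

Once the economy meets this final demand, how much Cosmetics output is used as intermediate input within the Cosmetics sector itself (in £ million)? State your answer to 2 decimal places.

z_CC = 350.39

Technical coefficients a_ij = z_ij / X_j:
  a_CC = 210/525 = 0.40, a_WC = 236.25/525 = 0.45, a_GC = 26.25/525 = 0.05
  a_CW = 201.25/575 = 0.35, a_WW = 0/575 = 0.00, a_GW = 201.25/575 = 0.35
  a_CG = 45/900 = 0.05, a_WG = 90/900 = 0.10, a_GG = 0/900 = 0.00
I − A =
  [   0.60    -0.35    -0.05]
  [  -0.45     1.00    -0.10]
  [  -0.05    -0.35     1.00]
Cofactors of I−A, C_ij = (−1)^(i+j)·(minor ij) (rows/columns in the sector order above):
  C_11 = (1.00)(1.00) − (-0.10)(-0.35) = 0.9650
  C_12 = −[(-0.45)(1.00) − (-0.10)(-0.05)] = 0.4550
  C_13 = (-0.45)(-0.35) − (1.00)(-0.05) = 0.2075
  C_21 = −[(-0.35)(1.00) − (-0.05)(-0.35)] = 0.3675
  C_22 = (0.60)(1.00) − (-0.05)(-0.05) = 0.5975
  C_23 = −[(0.60)(-0.35) − (-0.35)(-0.05)] = 0.2275
  C_31 = (-0.35)(-0.10) − (-0.05)(1.00) = 0.0850
  C_32 = −[(0.60)(-0.10) − (-0.05)(-0.45)] = 0.0825
  C_33 = (0.60)(1.00) − (-0.35)(-0.45) = 0.4425
det(I−A) = Σ_j (I−A)_1j·C_1j = (0.60)(0.9650) + (-0.35)(0.4550) + (-0.05)(0.2075) = 0.409375
adj(I−A) = Cᵀ =
  [ 0.9650   0.3675   0.0850]
  [ 0.4550   0.5975   0.0825]
  [ 0.2075   0.2275   0.4425]
(I − A)⁻¹ = adj(I−A) / det(I−A) ≈
  [   2.3573     0.8977     0.2076]
  [   1.1115     1.4595     0.2015]
  [   0.5069     0.5557     1.0809]
First solve x = (I − A)⁻¹ d = adj(I−A)·d / det(I−A); in particular x_C = (0.9650·320 + 0.3675·80 + 0.0850·240) / 0.409375 = 358.60 / 0.409375 ≈ 875.9695.
Intermediate flow from C to C: z_CC = a_CC · x_C = 0.40 × 358.60 / 0.409375 = 143.44 / 0.409375 ≈ 350.39.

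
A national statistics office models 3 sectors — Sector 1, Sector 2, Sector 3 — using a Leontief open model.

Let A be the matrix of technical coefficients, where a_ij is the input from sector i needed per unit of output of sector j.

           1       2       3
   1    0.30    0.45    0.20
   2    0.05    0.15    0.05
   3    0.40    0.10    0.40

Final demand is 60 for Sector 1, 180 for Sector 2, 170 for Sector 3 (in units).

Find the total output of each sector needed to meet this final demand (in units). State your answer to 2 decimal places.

x_1 = 439.79, x_2 = 274.24, x_3 = 622.23

I − A =
  [   0.70    -0.45    -0.20]
  [  -0.05     0.85    -0.05]
  [  -0.40    -0.10     0.60]
Cofactors of I−A, C_ij = (−1)^(i+j)·(minor ij) (rows/columns in the sector order above):
  C_11 = (0.85)(0.60) − (-0.05)(-0.10) = 0.5050
  C_12 = −[(-0.05)(0.60) − (-0.05)(-0.40)] = 0.0500
  C_13 = (-0.05)(-0.10) − (0.85)(-0.40) = 0.3450
  C_21 = −[(-0.45)(0.60) − (-0.20)(-0.10)] = 0.2900
  C_22 = (0.70)(0.60) − (-0.20)(-0.40) = 0.3400
  C_23 = −[(0.70)(-0.10) − (-0.45)(-0.40)] = 0.2500
  C_31 = (-0.45)(-0.05) − (-0.20)(0.85) = 0.1925
  C_32 = −[(0.70)(-0.05) − (-0.20)(-0.05)] = 0.0450
  C_33 = (0.70)(0.85) − (-0.45)(-0.05) = 0.5725
det(I−A) = Σ_j (I−A)_1j·C_1j = (0.70)(0.5050) + (-0.45)(0.0500) + (-0.20)(0.3450) = 0.2620
adj(I−A) = Cᵀ =
  [ 0.5050   0.2900   0.1925]
  [ 0.0500   0.3400   0.0450]
  [ 0.3450   0.2500   0.5725]
(I − A)⁻¹ = adj(I−A) / det(I−A) ≈
  [   1.9275     1.1069     0.7347]
  [   0.1908     1.2977     0.1718]
  [   1.3168     0.9542     2.1851]
x = (I − A)⁻¹ d = adj(I−A)·d / det(I−A), with det(I−A) = 0.2620:
  x_1 = (0.5050·60 + 0.2900·180 + 0.1925·170) / 0.2620 = 115.225 / 0.2620 ≈ 439.79
  x_2 = (0.0500·60 + 0.3400·180 + 0.0450·170) / 0.2620 = 71.85 / 0.2620 ≈ 274.24
  x_3 = (0.3450·60 + 0.2500·180 + 0.5725·170) / 0.2620 = 163.025 / 0.2620 ≈ 622.23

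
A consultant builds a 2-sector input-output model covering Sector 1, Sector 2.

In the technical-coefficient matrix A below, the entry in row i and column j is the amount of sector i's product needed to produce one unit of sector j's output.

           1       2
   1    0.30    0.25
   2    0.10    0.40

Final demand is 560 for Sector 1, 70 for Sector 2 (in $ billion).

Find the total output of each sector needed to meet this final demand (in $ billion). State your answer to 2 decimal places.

I − A =
  [   0.70    -0.25]
  [  -0.10     0.60]
det(I−A) = (0.70)(0.60) − (-0.25)(-0.10) = 0.3950
adj(I−A) = [[0.60, 0.25], [0.10, 0.70]]
(I − A)⁻¹ = adj(I−A) / det(I−A) ≈
  [   1.5190     0.6329]
  [   0.2532     1.7722]
x = (I − A)⁻¹ d = adj(I−A)·d / det(I−A), with det(I−A) = 0.3950:
  x_1 = (0.60·560 + 0.25·70) / 0.3950 = 353.50 / 0.3950 ≈ 894.94
  x_2 = (0.10·560 + 0.70·70) / 0.3950 = 105.00 / 0.3950 ≈ 265.82

x_1 = 894.94, x_2 = 265.82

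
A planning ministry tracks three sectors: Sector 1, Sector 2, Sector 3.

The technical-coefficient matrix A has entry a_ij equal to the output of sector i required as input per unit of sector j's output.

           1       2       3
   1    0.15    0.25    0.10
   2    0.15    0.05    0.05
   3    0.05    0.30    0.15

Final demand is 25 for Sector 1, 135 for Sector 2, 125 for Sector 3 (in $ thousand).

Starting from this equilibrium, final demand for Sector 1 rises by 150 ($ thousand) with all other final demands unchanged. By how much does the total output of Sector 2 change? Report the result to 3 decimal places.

Δx_2 = 30.861

I − A =
  [   0.85    -0.25    -0.10]
  [  -0.15     0.95    -0.05]
  [  -0.05    -0.30     0.85]
Cofactors of I−A, C_ij = (−1)^(i+j)·(minor ij) (rows/columns in the sector order above):
  C_11 = (0.95)(0.85) − (-0.05)(-0.30) = 0.7925
  C_12 = −[(-0.15)(0.85) − (-0.05)(-0.05)] = 0.1300
  C_13 = (-0.15)(-0.30) − (0.95)(-0.05) = 0.0925
  C_21 = −[(-0.25)(0.85) − (-0.10)(-0.30)] = 0.2425
  C_22 = (0.85)(0.85) − (-0.10)(-0.05) = 0.7175
  C_23 = −[(0.85)(-0.30) − (-0.25)(-0.05)] = 0.2675
  C_31 = (-0.25)(-0.05) − (-0.10)(0.95) = 0.1075
  C_32 = −[(0.85)(-0.05) − (-0.10)(-0.15)] = 0.0575
  C_33 = (0.85)(0.95) − (-0.25)(-0.15) = 0.7700
det(I−A) = Σ_j (I−A)_1j·C_1j = (0.85)(0.7925) + (-0.25)(0.1300) + (-0.10)(0.0925) = 0.631875
adj(I−A) = Cᵀ =
  [ 0.7925   0.2425   0.1075]
  [ 0.1300   0.7175   0.0575]
  [ 0.0925   0.2675   0.7700]
(I − A)⁻¹ = adj(I−A) / det(I−A) ≈
  [   1.2542     0.3838     0.1701]
  [   0.2057     1.1355     0.0910]
  [   0.1464     0.4233     1.2186]
Δx = (I − A)⁻¹ Δd with Δd having +150 in the Sector 1 component and 0 elsewhere.
So Δx_2 = L_21 · (+150), where L_21 = adj(I−A)_21 / det(I−A) = 0.1300 / 0.631875.
Δx_2 = 0.1300 × (+150) / 0.631875 = 19.50 / 0.631875 ≈ 30.861.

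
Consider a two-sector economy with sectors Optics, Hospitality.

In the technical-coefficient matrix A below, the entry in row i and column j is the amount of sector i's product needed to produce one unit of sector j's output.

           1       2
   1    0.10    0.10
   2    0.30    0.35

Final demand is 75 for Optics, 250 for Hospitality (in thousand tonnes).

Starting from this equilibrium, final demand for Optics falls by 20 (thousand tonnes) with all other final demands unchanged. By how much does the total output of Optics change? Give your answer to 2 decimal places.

Δx_1 = -23.42

I − A =
  [   0.90    -0.10]
  [  -0.30     0.65]
det(I−A) = (0.90)(0.65) − (-0.10)(-0.30) = 0.5550
adj(I−A) = [[0.65, 0.10], [0.30, 0.90]]
(I − A)⁻¹ = adj(I−A) / det(I−A) ≈
  [   1.1712     0.1802]
  [   0.5405     1.6216]
Δx = (I − A)⁻¹ Δd with Δd having -20 in the Optics component and 0 elsewhere.
So Δx_1 = L_11 · (-20), where L_11 = adj(I−A)_11 / det(I−A) = 0.65 / 0.5550.
Δx_1 = 0.65 × (-20) / 0.5550 = -13.00 / 0.5550 ≈ -23.42.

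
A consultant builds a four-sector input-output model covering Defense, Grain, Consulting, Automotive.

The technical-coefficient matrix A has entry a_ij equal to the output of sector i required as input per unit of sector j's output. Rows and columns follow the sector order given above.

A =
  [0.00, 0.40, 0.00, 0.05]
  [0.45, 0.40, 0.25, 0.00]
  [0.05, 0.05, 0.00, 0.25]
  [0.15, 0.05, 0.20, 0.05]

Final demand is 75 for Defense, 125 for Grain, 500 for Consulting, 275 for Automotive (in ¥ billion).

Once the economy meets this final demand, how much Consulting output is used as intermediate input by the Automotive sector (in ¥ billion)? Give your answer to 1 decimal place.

z_34 = 137.1

I − A =
  [   1.00    -0.40     0.00    -0.05]
  [  -0.45     0.60    -0.25     0.00]
  [  -0.05    -0.05     1.00    -0.25]
  [  -0.15    -0.05    -0.20     0.95]
Compute the cofactors C_ij = (−1)^(i+j)·(3×3 minor ij) of I−A; the adjugate is their transpose:
adj(I−A) = Cᵀ =
  [ 0.525000   0.363000   0.101625   0.054375]
  [ 0.426250   0.892000   0.240125   0.085625]
  [ 0.078000   0.093750   0.393375   0.107625]
  [ 0.121750   0.124000   0.111500   0.402500]
det(I−A) = Σ_j (I−A)_1j·C_1j = (1.00)(0.525000) + (-0.40)(0.426250) + (0.00)(0.078000) + (-0.05)(0.121750) = 0.3484125
(I − A)⁻¹ = adj(I−A) / det(I−A) ≈
  [   1.5068     1.0419     0.2917     0.1561]
  [   1.2234     2.5602     0.6892     0.2458]
  [   0.2239     0.2691     1.1290     0.3089]
  [   0.3494     0.3559     0.3200     1.1552]
First solve x = (I − A)⁻¹ d = adj(I−A)·d / det(I−A); in particular x_4 = (0.121750·75 + 0.124000·125 + 0.111500·500 + 0.402500·275) / 0.3484125 = 191.06875 / 0.3484125 ≈ 548.398.
Intermediate flow from 3 to 4: z_34 = a_34 · x_4 = 0.25 × 191.06875 / 0.3484125 = 47.7671875 / 0.3484125 ≈ 137.1.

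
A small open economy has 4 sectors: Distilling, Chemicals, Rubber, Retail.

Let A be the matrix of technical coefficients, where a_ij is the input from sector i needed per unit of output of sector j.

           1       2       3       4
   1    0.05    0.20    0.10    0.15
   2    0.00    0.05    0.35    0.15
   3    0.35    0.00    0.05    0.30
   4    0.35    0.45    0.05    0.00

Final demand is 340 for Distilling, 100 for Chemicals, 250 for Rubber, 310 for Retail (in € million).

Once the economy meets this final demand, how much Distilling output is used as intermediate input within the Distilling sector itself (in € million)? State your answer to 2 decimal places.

I − A =
  [   0.95    -0.20    -0.10    -0.15]
  [   0.00     0.95    -0.35    -0.15]
  [  -0.35     0.00     0.95    -0.30]
  [  -0.35    -0.45    -0.05     1.00]
Compute the cofactors C_ij = (−1)^(i+j)·(3×3 minor ij) of I−A; the adjugate is their transpose:
adj(I−A) = Cᵀ =
  [ 0.776875   0.264625   0.190500   0.213375]
  [ 0.211750   0.790250   0.326500   0.248250]
  [ 0.408625   0.242875   0.778000   0.331125]
  [ 0.387625   0.460375   0.252500   0.799625]
det(I−A) = Σ_j (I−A)_1j·C_1j = (0.95)(0.776875) + (-0.20)(0.211750) + (-0.10)(0.408625) + (-0.15)(0.387625) = 0.596675
(I − A)⁻¹ = adj(I−A) / det(I−A) ≈
  [   1.3020     0.4435     0.3193     0.3576]
  [   0.3549     1.3244     0.5472     0.4161]
  [   0.6848     0.4070     1.3039     0.5550]
  [   0.6496     0.7716     0.4232     1.3401]
First solve x = (I − A)⁻¹ d = adj(I−A)·d / det(I−A); in particular x_1 = (0.776875·340 + 0.264625·100 + 0.190500·250 + 0.213375·310) / 0.596675 = 404.37125 / 0.596675 ≈ 677.7077.
Intermediate flow from 1 to 1: z_11 = a_11 · x_1 = 0.05 × 404.37125 / 0.596675 = 20.2185625 / 0.596675 ≈ 33.89.

z_11 = 33.89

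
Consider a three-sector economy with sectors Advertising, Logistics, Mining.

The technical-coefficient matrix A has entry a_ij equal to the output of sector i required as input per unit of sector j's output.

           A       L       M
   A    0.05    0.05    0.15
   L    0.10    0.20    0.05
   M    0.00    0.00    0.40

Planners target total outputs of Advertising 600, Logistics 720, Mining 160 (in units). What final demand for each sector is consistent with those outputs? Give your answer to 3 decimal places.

I − A =
  [   0.95    -0.05    -0.15]
  [  -0.10     0.80    -0.05]
  [   0.00     0.00     0.60]
d = (I − A) x:
  d_A = (+0.95)·600 + (-0.05)·720 + (-0.15)·160 = 510.000
  d_L = (-0.10)·600 + (+0.80)·720 + (-0.05)·160 = 508.000
  d_M = (+0.00)·600 + (+0.00)·720 + (+0.60)·160 = 96.000

d_A = 510.000, d_L = 508.000, d_M = 96.000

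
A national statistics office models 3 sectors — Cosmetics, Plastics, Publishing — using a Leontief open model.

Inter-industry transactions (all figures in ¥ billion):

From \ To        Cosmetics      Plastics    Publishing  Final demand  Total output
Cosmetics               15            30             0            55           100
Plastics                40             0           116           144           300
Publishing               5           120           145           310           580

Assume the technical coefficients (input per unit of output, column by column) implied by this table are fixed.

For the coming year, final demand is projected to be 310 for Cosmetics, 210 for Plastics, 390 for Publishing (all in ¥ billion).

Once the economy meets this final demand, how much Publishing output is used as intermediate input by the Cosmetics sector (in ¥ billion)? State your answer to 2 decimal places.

Technical coefficients a_ij = z_ij / X_j:
  a_11 = 15/100 = 0.15, a_21 = 40/100 = 0.40, a_31 = 5/100 = 0.05
  a_12 = 30/300 = 0.10, a_22 = 0/300 = 0.00, a_32 = 120/300 = 0.40
  a_13 = 0/580 = 0.00, a_23 = 116/580 = 0.20, a_33 = 145/580 = 0.25
I − A =
  [   0.85    -0.10     0.00]
  [  -0.40     1.00    -0.20]
  [  -0.05    -0.40     0.75]
Cofactors of I−A, C_ij = (−1)^(i+j)·(minor ij) (rows/columns in the sector order above):
  C_11 = (1.00)(0.75) − (-0.20)(-0.40) = 0.6700
  C_12 = −[(-0.40)(0.75) − (-0.20)(-0.05)] = 0.3100
  C_13 = (-0.40)(-0.40) − (1.00)(-0.05) = 0.2100
  C_21 = −[(-0.10)(0.75) − (0.00)(-0.40)] = 0.0750
  C_22 = (0.85)(0.75) − (0.00)(-0.05) = 0.6375
  C_23 = −[(0.85)(-0.40) − (-0.10)(-0.05)] = 0.3450
  C_31 = (-0.10)(-0.20) − (0.00)(1.00) = 0.0200
  C_32 = −[(0.85)(-0.20) − (0.00)(-0.40)] = 0.1700
  C_33 = (0.85)(1.00) − (-0.10)(-0.40) = 0.8100
det(I−A) = Σ_j (I−A)_1j·C_1j = (0.85)(0.6700) + (-0.10)(0.3100) + (0.00)(0.2100) = 0.5385
adj(I−A) = Cᵀ =
  [ 0.6700   0.0750   0.0200]
  [ 0.3100   0.6375   0.1700]
  [ 0.2100   0.3450   0.8100]
(I − A)⁻¹ = adj(I−A) / det(I−A) ≈
  [   1.2442     0.1393     0.0371]
  [   0.5757     1.1838     0.3157]
  [   0.3900     0.6407     1.5042]
First solve x = (I − A)⁻¹ d = adj(I−A)·d / det(I−A); in particular x_1 = (0.6700·310 + 0.0750·210 + 0.0200·390) / 0.5385 = 231.25 / 0.5385 ≈ 429.4336.
Intermediate flow from 3 to 1: z_31 = a_31 · x_1 = 0.05 × 231.25 / 0.5385 = 11.5625 / 0.5385 ≈ 21.47.

z_31 = 21.47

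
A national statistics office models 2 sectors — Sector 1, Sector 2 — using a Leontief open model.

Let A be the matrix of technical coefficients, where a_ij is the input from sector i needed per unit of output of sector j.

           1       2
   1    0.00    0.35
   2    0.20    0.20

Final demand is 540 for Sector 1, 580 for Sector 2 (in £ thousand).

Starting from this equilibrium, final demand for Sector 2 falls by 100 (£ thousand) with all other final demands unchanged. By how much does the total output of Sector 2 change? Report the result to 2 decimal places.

I − A =
  [   1.00    -0.35]
  [  -0.20     0.80]
det(I−A) = (1.00)(0.80) − (-0.35)(-0.20) = 0.7300
adj(I−A) = [[0.80, 0.35], [0.20, 1.00]]
(I − A)⁻¹ = adj(I−A) / det(I−A) ≈
  [   1.0959     0.4795]
  [   0.2740     1.3699]
Δx = (I − A)⁻¹ Δd with Δd having -100 in the Sector 2 component and 0 elsewhere.
So Δx_2 = L_22 · (-100), where L_22 = adj(I−A)_22 / det(I−A) = 1.00 / 0.7300.
Δx_2 = 1.00 × (-100) / 0.7300 = -100.00 / 0.7300 ≈ -136.99.

Δx_2 = -136.99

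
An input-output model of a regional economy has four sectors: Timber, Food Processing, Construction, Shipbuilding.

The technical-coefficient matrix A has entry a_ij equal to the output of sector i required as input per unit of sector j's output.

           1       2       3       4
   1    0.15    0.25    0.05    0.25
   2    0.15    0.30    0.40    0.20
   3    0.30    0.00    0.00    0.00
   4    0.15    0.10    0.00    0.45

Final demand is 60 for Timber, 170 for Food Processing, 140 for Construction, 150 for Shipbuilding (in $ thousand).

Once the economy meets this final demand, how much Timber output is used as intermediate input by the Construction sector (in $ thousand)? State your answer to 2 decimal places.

z_13 = 13.27

I − A =
  [   0.85    -0.25    -0.05    -0.25]
  [  -0.15     0.70    -0.40    -0.20]
  [  -0.30     0.00     1.00     0.00]
  [  -0.15    -0.10     0.00     0.55]
Compute the cofactors C_ij = (−1)^(i+j)·(3×3 minor ij) of I−A; the adjugate is their transpose:
adj(I−A) = Cᵀ =
  [ 0.365000   0.162500   0.083250   0.225000]
  [ 0.178500   0.421750   0.177625   0.234500]
  [ 0.109500   0.048750   0.252125   0.067500]
  [ 0.132000   0.121000   0.055000   0.517000]
det(I−A) = Σ_j (I−A)_1j·C_1j = (0.85)(0.365000) + (-0.25)(0.178500) + (-0.05)(0.109500) + (-0.25)(0.132000) = 0.22715
(I − A)⁻¹ = adj(I−A) / det(I−A) ≈
  [   1.6069     0.7154     0.3665     0.9905]
  [   0.7858     1.8567     0.7820     1.0324]
  [   0.4821     0.2146     1.1099     0.2972]
  [   0.5811     0.5327     0.2421     2.2760]
First solve x = (I − A)⁻¹ d = adj(I−A)·d / det(I−A); in particular x_3 = (0.109500·60 + 0.048750·170 + 0.252125·140 + 0.067500·150) / 0.22715 = 60.28 / 0.22715 ≈ 265.3753.
Intermediate flow from 1 to 3: z_13 = a_13 · x_3 = 0.05 × 60.28 / 0.22715 = 3.014 / 0.22715 ≈ 13.27.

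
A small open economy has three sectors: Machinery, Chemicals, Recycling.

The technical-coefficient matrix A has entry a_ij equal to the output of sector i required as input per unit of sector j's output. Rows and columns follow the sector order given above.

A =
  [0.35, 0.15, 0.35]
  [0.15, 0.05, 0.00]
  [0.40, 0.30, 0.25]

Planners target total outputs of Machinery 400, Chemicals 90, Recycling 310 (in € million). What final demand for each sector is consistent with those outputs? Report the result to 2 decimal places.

d_1 = 138.00, d_2 = 25.50, d_3 = 45.50

I − A =
  [   0.65    -0.15    -0.35]
  [  -0.15     0.95     0.00]
  [  -0.40    -0.30     0.75]
d = (I − A) x:
  d_1 = (+0.65)·400 + (-0.15)·90 + (-0.35)·310 = 138.00
  d_2 = (-0.15)·400 + (+0.95)·90 + (+0.00)·310 = 25.50
  d_3 = (-0.40)·400 + (-0.30)·90 + (+0.75)·310 = 45.50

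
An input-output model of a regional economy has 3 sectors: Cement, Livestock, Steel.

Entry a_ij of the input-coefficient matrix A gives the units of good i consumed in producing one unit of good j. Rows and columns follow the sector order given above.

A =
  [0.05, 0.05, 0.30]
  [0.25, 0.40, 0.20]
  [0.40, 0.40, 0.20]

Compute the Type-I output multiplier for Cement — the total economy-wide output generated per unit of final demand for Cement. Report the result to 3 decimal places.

I − A =
  [   0.95    -0.05    -0.30]
  [  -0.25     0.60    -0.20]
  [  -0.40    -0.40     0.80]
Cofactors of I−A, C_ij = (−1)^(i+j)·(minor ij) (rows/columns in the sector order above):
  C_11 = (0.60)(0.80) − (-0.20)(-0.40) = 0.4000
  C_12 = −[(-0.25)(0.80) − (-0.20)(-0.40)] = 0.2800
  C_13 = (-0.25)(-0.40) − (0.60)(-0.40) = 0.3400
  C_21 = −[(-0.05)(0.80) − (-0.30)(-0.40)] = 0.1600
  C_22 = (0.95)(0.80) − (-0.30)(-0.40) = 0.6400
  C_23 = −[(0.95)(-0.40) − (-0.05)(-0.40)] = 0.4000
  C_31 = (-0.05)(-0.20) − (-0.30)(0.60) = 0.1900
  C_32 = −[(0.95)(-0.20) − (-0.30)(-0.25)] = 0.2650
  C_33 = (0.95)(0.60) − (-0.05)(-0.25) = 0.5575
det(I−A) = Σ_j (I−A)_1j·C_1j = (0.95)(0.4000) + (-0.05)(0.2800) + (-0.30)(0.3400) = 0.2640
adj(I−A) = Cᵀ =
  [ 0.4000   0.1600   0.1900]
  [ 0.2800   0.6400   0.2650]
  [ 0.3400   0.4000   0.5575]
(I − A)⁻¹ = adj(I−A) / det(I−A) ≈
  [   1.5152     0.6061     0.7197]
  [   1.0606     2.4242     1.0038]
  [   1.2879     1.5152     2.1117]
The output multiplier for sector j is the column-j sum of the Leontief inverse (I − A)⁻¹ = adj(I−A) / det(I−A).
Column C of adj(I−A): (0.4000, 0.2800, 0.3400); det(I−A) = 0.2640.
m_C = (0.4000 + 0.2800 + 0.3400) / 0.2640 = 1.02 / 0.2640 ≈ 3.864.

m_C = 3.864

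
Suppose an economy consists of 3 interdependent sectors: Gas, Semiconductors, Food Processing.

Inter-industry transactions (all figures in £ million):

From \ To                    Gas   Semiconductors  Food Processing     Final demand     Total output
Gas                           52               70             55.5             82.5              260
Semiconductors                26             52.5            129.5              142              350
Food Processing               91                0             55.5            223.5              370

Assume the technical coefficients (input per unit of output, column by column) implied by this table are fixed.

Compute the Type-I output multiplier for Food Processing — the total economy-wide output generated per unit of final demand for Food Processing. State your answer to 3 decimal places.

m_3 = 2.343

Technical coefficients a_ij = z_ij / X_j:
  a_11 = 52/260 = 0.20, a_21 = 26/260 = 0.10, a_31 = 91/260 = 0.35
  a_12 = 70/350 = 0.20, a_22 = 52.5/350 = 0.15, a_32 = 0/350 = 0.00
  a_13 = 55.5/370 = 0.15, a_23 = 129.5/370 = 0.35, a_33 = 55.5/370 = 0.15
I − A =
  [   0.80    -0.20    -0.15]
  [  -0.10     0.85    -0.35]
  [  -0.35     0.00     0.85]
Cofactors of I−A, C_ij = (−1)^(i+j)·(minor ij) (rows/columns in the sector order above):
  C_11 = (0.85)(0.85) − (-0.35)(0.00) = 0.7225
  C_12 = −[(-0.10)(0.85) − (-0.35)(-0.35)] = 0.2075
  C_13 = (-0.10)(0.00) − (0.85)(-0.35) = 0.2975
  C_21 = −[(-0.20)(0.85) − (-0.15)(0.00)] = 0.1700
  C_22 = (0.80)(0.85) − (-0.15)(-0.35) = 0.6275
  C_23 = −[(0.80)(0.00) − (-0.20)(-0.35)] = 0.0700
  C_31 = (-0.20)(-0.35) − (-0.15)(0.85) = 0.1975
  C_32 = −[(0.80)(-0.35) − (-0.15)(-0.10)] = 0.2950
  C_33 = (0.80)(0.85) − (-0.20)(-0.10) = 0.6600
det(I−A) = Σ_j (I−A)_1j·C_1j = (0.80)(0.7225) + (-0.20)(0.2075) + (-0.15)(0.2975) = 0.491875
adj(I−A) = Cᵀ =
  [ 0.7225   0.1700   0.1975]
  [ 0.2075   0.6275   0.2950]
  [ 0.2975   0.0700   0.6600]
(I − A)⁻¹ = adj(I−A) / det(I−A) ≈
  [   1.4689     0.3456     0.4015]
  [   0.4219     1.2757     0.5997]
  [   0.6048     0.1423     1.3418]
The output multiplier for sector j is the column-j sum of the Leontief inverse (I − A)⁻¹ = adj(I−A) / det(I−A).
Column 3 of adj(I−A): (0.1975, 0.2950, 0.6600); det(I−A) = 0.491875.
m_3 = (0.1975 + 0.2950 + 0.6600) / 0.491875 = 1.1525 / 0.491875 ≈ 2.343.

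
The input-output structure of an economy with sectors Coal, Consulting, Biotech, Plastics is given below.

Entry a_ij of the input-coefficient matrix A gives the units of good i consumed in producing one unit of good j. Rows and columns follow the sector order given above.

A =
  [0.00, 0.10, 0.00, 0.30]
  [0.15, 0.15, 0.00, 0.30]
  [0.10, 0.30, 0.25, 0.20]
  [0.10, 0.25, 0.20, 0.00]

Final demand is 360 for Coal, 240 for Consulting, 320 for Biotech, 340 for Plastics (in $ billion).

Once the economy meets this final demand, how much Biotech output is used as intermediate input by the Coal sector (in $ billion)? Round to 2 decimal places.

I − A =
  [   1.00    -0.10     0.00    -0.30]
  [  -0.15     0.85     0.00    -0.30]
  [  -0.10    -0.30     0.75    -0.20]
  [  -0.10    -0.25    -0.20     1.00]
Compute the cofactors C_ij = (−1)^(i+j)·(3×3 minor ij) of I−A; the adjugate is their transpose:
adj(I−A) = Cᵀ =
  [ 0.529250   0.145250   0.057000   0.213750]
  [ 0.135000   0.681500   0.069000   0.258750]
  [ 0.156000   0.360500   0.720250   0.299000]
  [ 0.117875   0.257000   0.167000   0.626250]
det(I−A) = Σ_j (I−A)_1j·C_1j = (1.00)(0.529250) + (-0.10)(0.135000) + (0.00)(0.156000) + (-0.30)(0.117875) = 0.4803875
(I − A)⁻¹ = adj(I−A) / det(I−A) ≈
  [   1.1017     0.3024     0.1187     0.4450]
  [   0.2810     1.4186     0.1436     0.5386]
  [   0.3247     0.7504     1.4993     0.6224]
  [   0.2454     0.5350     0.3476     1.3036]
First solve x = (I − A)⁻¹ d = adj(I−A)·d / det(I−A); in particular x_1 = (0.529250·360 + 0.145250·240 + 0.057000·320 + 0.213750·340) / 0.4803875 = 316.305 / 0.4803875 ≈ 658.4372.
Intermediate flow from 3 to 1: z_31 = a_31 · x_1 = 0.10 × 316.305 / 0.4803875 = 31.6305 / 0.4803875 ≈ 65.84.

z_31 = 65.84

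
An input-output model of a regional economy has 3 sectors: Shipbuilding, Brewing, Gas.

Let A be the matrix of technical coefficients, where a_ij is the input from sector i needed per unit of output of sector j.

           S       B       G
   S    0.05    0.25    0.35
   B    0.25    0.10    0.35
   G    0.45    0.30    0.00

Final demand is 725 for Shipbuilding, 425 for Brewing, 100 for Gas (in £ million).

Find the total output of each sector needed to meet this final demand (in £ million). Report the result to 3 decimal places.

x_S = 1581.252, x_B = 1389.132, x_G = 1228.303

I − A =
  [   0.95    -0.25    -0.35]
  [  -0.25     0.90    -0.35]
  [  -0.45    -0.30     1.00]
Cofactors of I−A, C_ij = (−1)^(i+j)·(minor ij) (rows/columns in the sector order above):
  C_11 = (0.90)(1.00) − (-0.35)(-0.30) = 0.7950
  C_12 = −[(-0.25)(1.00) − (-0.35)(-0.45)] = 0.4075
  C_13 = (-0.25)(-0.30) − (0.90)(-0.45) = 0.4800
  C_21 = −[(-0.25)(1.00) − (-0.35)(-0.30)] = 0.3550
  C_22 = (0.95)(1.00) − (-0.35)(-0.45) = 0.7925
  C_23 = −[(0.95)(-0.30) − (-0.25)(-0.45)] = 0.3975
  C_31 = (-0.25)(-0.35) − (-0.35)(0.90) = 0.4025
  C_32 = −[(0.95)(-0.35) − (-0.35)(-0.25)] = 0.4200
  C_33 = (0.95)(0.90) − (-0.25)(-0.25) = 0.7925
det(I−A) = Σ_j (I−A)_1j·C_1j = (0.95)(0.7950) + (-0.25)(0.4075) + (-0.35)(0.4800) = 0.485375
adj(I−A) = Cᵀ =
  [ 0.7950   0.3550   0.4025]
  [ 0.4075   0.7925   0.4200]
  [ 0.4800   0.3975   0.7925]
(I − A)⁻¹ = adj(I−A) / det(I−A) ≈
  [   1.6379     0.7314     0.8293]
  [   0.8396     1.6328     0.8653]
  [   0.9889     0.8190     1.6328]
x = (I − A)⁻¹ d = adj(I−A)·d / det(I−A), with det(I−A) = 0.485375:
  x_S = (0.7950·725 + 0.3550·425 + 0.4025·100) / 0.485375 = 767.50 / 0.485375 ≈ 1581.252
  x_B = (0.4075·725 + 0.7925·425 + 0.4200·100) / 0.485375 = 674.25 / 0.485375 ≈ 1389.132
  x_G = (0.4800·725 + 0.3975·425 + 0.7925·100) / 0.485375 = 596.1875 / 0.485375 ≈ 1228.303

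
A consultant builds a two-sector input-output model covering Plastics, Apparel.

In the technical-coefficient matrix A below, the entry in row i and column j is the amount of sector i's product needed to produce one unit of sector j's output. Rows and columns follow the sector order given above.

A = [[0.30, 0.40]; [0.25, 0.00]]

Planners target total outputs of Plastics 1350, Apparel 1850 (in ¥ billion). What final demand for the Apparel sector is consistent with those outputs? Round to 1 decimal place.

d_A = 1512.5

I − A =
  [   0.70    -0.40]
  [  -0.25     1.00]
d = (I − A) x:
  d_P = (+0.70)·1350 + (-0.40)·1850 = 205.0
  d_A = (-0.25)·1350 + (+1.00)·1850 = 1512.5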